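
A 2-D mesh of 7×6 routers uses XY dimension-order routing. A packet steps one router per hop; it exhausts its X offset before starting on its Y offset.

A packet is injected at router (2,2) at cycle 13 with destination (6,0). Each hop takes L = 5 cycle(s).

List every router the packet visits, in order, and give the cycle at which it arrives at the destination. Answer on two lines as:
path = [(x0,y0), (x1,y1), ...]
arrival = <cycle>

  0. router=(2,2) cycle=13 (inject)
  1. router=(3,2) cycle=18 dir=E
  2. router=(4,2) cycle=23 dir=E
  3. router=(5,2) cycle=28 dir=E
  4. router=(6,2) cycle=33 dir=E
  5. router=(6,1) cycle=38 dir=S
  6. router=(6,0) cycle=43 dir=S

path = [(2,2), (3,2), (4,2), (5,2), (6,2), (6,1), (6,0)]
arrival = 43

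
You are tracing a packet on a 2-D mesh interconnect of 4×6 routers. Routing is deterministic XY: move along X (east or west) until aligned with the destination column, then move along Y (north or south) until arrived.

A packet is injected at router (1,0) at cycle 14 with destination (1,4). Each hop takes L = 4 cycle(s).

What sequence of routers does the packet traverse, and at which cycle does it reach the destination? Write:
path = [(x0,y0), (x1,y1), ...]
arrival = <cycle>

path = [(1,0), (1,1), (1,2), (1,3), (1,4)]
arrival = 30

hop 0: (1,0) @ cyc 14
hop 1: (1,1) @ cyc 18  [N]
hop 2: (1,2) @ cyc 22  [N]
hop 3: (1,3) @ cyc 26  [N]
hop 4: (1,4) @ cyc 30  [N]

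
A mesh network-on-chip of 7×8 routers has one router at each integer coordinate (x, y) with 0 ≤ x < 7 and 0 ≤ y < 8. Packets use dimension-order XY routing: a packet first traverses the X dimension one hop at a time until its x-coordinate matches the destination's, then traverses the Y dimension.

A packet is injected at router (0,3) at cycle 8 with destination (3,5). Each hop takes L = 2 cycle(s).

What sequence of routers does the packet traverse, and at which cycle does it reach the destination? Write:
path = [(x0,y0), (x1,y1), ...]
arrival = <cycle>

  0. router=(0,3) cycle=8 (inject)
  1. router=(1,3) cycle=10 dir=E
  2. router=(2,3) cycle=12 dir=E
  3. router=(3,3) cycle=14 dir=E
  4. router=(3,4) cycle=16 dir=N
  5. router=(3,5) cycle=18 dir=N

path = [(0,3), (1,3), (2,3), (3,3), (3,4), (3,5)]
arrival = 18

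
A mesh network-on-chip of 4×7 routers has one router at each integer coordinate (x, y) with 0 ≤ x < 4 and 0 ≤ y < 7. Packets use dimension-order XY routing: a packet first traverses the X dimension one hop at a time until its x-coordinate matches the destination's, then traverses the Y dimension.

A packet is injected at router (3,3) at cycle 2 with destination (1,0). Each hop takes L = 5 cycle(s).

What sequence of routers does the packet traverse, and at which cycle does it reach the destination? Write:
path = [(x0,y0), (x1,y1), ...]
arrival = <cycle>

path = [(3,3), (2,3), (1,3), (1,2), (1,1), (1,0)]
arrival = 27

  0. router=(3,3) cycle=2 (inject)
  1. router=(2,3) cycle=7 dir=W
  2. router=(1,3) cycle=12 dir=W
  3. router=(1,2) cycle=17 dir=S
  4. router=(1,1) cycle=22 dir=S
  5. router=(1,0) cycle=27 dir=S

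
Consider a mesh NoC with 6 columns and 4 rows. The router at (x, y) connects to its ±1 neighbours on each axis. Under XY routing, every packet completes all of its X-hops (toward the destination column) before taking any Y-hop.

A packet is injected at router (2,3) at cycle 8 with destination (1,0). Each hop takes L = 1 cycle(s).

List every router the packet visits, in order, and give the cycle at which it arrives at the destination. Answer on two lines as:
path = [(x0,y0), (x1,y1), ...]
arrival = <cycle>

path = [(2,3), (1,3), (1,2), (1,1), (1,0)]
arrival = 12

[0] x=2 y=3 t=8
[1] x=1 y=3 t=9 →W
[2] x=1 y=2 t=10 →S
[3] x=1 y=1 t=11 →S
[4] x=1 y=0 t=12 →S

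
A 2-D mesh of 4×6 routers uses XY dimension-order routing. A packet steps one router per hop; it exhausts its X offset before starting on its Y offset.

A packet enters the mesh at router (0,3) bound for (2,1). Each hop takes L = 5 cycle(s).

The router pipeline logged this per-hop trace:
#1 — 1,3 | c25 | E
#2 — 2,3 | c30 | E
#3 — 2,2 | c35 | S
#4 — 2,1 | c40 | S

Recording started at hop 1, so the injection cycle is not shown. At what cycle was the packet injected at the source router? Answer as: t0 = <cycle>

t0 = 20

The first recorded entry is hop 1 at cycle 25.
So t0 = 25 − 1·5 = 20.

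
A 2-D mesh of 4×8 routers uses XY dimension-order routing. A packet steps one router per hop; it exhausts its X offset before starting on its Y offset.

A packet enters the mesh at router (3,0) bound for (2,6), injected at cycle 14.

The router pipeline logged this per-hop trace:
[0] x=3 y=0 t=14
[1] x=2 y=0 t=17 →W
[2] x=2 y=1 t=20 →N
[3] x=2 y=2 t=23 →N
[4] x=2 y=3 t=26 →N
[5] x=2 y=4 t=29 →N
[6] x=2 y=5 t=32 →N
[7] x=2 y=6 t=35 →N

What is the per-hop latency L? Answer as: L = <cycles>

L = 3

cyc[1] − cyc[0] = 17 − 14 = 3.
Per-hop latency L = Δcyc = 3.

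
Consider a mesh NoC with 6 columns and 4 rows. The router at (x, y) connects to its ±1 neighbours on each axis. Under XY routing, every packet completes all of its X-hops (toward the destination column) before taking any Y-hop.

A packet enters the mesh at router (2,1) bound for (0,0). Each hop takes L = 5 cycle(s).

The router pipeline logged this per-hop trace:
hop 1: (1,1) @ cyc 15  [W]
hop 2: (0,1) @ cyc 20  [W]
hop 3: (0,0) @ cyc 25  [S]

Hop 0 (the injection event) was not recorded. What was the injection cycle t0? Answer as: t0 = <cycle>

cyc[1] = 15 and cyc[k] = t0 + k·L for every k.
So t0 = 15 − 1·5 = 10.

t0 = 10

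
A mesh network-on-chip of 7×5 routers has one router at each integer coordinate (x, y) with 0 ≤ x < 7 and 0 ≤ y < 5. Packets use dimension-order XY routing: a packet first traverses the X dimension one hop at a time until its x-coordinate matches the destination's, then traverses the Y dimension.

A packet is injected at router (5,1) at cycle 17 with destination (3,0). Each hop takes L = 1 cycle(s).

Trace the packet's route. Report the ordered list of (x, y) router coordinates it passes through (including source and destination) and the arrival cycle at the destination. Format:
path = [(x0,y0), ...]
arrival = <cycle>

path = [(5,1), (4,1), (3,1), (3,0)]
arrival = 20

hop 0: (5,1) @ cyc 17
hop 1: (4,1) @ cyc 18  [W]
hop 2: (3,1) @ cyc 19  [W]
hop 3: (3,0) @ cyc 20  [S]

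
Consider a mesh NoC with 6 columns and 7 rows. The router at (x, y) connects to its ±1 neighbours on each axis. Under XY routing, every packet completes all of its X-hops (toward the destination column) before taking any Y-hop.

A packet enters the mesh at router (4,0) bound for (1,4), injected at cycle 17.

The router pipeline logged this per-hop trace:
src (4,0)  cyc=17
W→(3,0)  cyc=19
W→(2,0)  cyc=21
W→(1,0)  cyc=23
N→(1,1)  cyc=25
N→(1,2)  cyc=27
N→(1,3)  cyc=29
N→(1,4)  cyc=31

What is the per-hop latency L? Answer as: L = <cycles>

L = 2

Δcyc across hop 0→1: 19 − 17 = 2.
Per-hop latency L = Δcyc = 2.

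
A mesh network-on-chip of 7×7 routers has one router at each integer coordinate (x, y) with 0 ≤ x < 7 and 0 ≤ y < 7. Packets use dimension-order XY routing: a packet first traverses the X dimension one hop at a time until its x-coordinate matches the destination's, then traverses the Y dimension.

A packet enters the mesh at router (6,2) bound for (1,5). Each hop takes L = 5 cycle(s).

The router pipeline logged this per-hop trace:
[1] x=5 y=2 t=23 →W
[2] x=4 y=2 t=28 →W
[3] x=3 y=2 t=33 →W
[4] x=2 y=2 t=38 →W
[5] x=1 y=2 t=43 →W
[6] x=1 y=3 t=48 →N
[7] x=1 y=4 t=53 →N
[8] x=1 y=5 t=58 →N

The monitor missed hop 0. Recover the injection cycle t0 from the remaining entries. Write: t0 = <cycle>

The first recorded entry is hop 1 at cycle 23.
Therefore t0 = 23 − L = 18.

t0 = 18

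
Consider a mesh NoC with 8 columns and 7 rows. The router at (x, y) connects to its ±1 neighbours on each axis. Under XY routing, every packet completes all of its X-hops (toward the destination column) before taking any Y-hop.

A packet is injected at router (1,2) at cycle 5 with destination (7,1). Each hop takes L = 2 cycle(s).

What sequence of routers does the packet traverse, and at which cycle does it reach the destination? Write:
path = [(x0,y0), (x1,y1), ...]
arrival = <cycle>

src (1,2)  cyc=5
E→(2,2)  cyc=7
E→(3,2)  cyc=9
E→(4,2)  cyc=11
E→(5,2)  cyc=13
E→(6,2)  cyc=15
E→(7,2)  cyc=17
S→(7,1)  cyc=19

path = [(1,2), (2,2), (3,2), (4,2), (5,2), (6,2), (7,2), (7,1)]
arrival = 19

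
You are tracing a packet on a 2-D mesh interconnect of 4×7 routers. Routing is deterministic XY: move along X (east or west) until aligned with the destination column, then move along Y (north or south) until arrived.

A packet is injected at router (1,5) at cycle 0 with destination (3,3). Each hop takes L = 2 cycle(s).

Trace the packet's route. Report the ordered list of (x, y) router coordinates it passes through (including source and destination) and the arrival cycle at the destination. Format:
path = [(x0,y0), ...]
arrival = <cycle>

t=0: at (1,5)
t=2: at (2,5) after E
t=4: at (3,5) after E
t=6: at (3,4) after S
t=8: at (3,3) after S

path = [(1,5), (2,5), (3,5), (3,4), (3,3)]
arrival = 8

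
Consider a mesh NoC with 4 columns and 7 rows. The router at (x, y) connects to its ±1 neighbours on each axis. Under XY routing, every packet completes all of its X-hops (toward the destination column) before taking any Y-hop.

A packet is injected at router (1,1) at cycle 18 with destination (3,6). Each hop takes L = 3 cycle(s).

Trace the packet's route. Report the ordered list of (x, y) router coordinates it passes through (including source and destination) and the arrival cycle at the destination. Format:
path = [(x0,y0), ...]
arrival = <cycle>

path = [(1,1), (2,1), (3,1), (3,2), (3,3), (3,4), (3,5), (3,6)]
arrival = 39

[0] x=1 y=1 t=18
[1] x=2 y=1 t=21 →E
[2] x=3 y=1 t=24 →E
[3] x=3 y=2 t=27 →N
[4] x=3 y=3 t=30 →N
[5] x=3 y=4 t=33 →N
[6] x=3 y=5 t=36 →N
[7] x=3 y=6 t=39 →N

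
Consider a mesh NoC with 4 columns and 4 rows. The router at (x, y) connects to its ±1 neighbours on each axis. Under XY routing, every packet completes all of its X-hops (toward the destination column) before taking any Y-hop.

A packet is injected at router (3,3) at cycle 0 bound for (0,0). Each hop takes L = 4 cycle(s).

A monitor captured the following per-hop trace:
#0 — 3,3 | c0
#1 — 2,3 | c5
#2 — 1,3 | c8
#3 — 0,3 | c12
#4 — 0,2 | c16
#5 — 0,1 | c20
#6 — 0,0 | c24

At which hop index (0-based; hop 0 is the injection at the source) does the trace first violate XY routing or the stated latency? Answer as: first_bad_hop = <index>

[1] (-1,+0) / 5c ⇒ BAD: Δcyc=5≠L

first_bad_hop = 1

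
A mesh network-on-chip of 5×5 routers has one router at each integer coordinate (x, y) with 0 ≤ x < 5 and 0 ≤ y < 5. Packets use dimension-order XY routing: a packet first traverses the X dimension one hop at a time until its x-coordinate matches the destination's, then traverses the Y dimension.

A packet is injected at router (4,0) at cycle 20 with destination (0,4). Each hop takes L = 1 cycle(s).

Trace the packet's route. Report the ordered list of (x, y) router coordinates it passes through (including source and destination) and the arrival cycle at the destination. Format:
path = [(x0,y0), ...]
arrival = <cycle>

[0] x=4 y=0 t=20
[1] x=3 y=0 t=21 →W
[2] x=2 y=0 t=22 →W
[3] x=1 y=0 t=23 →W
[4] x=0 y=0 t=24 →W
[5] x=0 y=1 t=25 →N
[6] x=0 y=2 t=26 →N
[7] x=0 y=3 t=27 →N
[8] x=0 y=4 t=28 →N

path = [(4,0), (3,0), (2,0), (1,0), (0,0), (0,1), (0,2), (0,3), (0,4)]
arrival = 28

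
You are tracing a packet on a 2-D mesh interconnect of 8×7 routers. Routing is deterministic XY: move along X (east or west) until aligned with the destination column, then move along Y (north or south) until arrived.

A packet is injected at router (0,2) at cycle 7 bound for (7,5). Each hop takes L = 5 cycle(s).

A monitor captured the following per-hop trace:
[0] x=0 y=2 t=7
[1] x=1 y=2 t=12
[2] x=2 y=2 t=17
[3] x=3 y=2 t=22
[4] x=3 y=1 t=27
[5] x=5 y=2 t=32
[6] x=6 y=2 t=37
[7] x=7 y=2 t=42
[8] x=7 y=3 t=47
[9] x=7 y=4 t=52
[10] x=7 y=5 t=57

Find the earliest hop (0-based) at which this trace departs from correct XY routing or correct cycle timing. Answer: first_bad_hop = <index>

first_bad_hop = 4

check 1→ d=(1,0) cyc+5: ok
check 2→ d=(1,0) cyc+5: ok
check 3→ d=(1,0) cyc+5: ok
check 4→ d=(0,-1) cyc+5: BAD: Y-move but x=3≠7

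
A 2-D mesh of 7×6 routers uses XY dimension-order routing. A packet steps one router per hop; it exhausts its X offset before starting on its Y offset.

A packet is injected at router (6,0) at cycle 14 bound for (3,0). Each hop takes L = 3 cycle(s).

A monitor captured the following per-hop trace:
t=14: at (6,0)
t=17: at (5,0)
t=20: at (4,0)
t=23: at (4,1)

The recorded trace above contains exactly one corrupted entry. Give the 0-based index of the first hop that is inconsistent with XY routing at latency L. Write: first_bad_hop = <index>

first_bad_hop = 3

hop 1: step (-1,+0), +3 cyc — ok
hop 2: step (-1,+0), +3 cyc — ok
hop 3: step (+0,+1), +3 cyc — BAD: Y-move but x=4≠3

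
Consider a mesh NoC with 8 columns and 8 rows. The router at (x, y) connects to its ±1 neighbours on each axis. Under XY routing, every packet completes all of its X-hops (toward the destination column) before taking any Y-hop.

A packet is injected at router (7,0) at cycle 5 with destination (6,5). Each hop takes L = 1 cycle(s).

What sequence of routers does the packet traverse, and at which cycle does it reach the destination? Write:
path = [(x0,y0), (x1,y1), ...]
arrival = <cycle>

path = [(7,0), (6,0), (6,1), (6,2), (6,3), (6,4), (6,5)]
arrival = 11

hop 0: (7,0) @ cyc 5
hop 1: (6,0) @ cyc 6  [W]
hop 2: (6,1) @ cyc 7  [N]
hop 3: (6,2) @ cyc 8  [N]
hop 4: (6,3) @ cyc 9  [N]
hop 5: (6,4) @ cyc 10  [N]
hop 6: (6,5) @ cyc 11  [N]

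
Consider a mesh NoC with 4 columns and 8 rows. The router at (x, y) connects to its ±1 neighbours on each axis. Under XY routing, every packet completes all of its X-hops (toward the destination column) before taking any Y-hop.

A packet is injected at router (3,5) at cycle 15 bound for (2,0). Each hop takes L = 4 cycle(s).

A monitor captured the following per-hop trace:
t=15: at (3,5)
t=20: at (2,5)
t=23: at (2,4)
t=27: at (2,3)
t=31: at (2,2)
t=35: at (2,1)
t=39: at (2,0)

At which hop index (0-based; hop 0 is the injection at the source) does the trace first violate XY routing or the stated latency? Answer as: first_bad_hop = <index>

hop 1: step (-1,+0), +5 cyc — BAD: Δcyc=5≠L

first_bad_hop = 1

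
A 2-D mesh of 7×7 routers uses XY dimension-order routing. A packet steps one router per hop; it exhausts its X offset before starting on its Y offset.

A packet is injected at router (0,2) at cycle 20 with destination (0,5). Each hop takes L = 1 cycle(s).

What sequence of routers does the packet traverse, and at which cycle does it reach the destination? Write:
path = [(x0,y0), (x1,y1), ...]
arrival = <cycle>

hop 0: (0,2) @ cyc 20
hop 1: (0,3) @ cyc 21  [N]
hop 2: (0,4) @ cyc 22  [N]
hop 3: (0,5) @ cyc 23  [N]

path = [(0,2), (0,3), (0,4), (0,5)]
arrival = 23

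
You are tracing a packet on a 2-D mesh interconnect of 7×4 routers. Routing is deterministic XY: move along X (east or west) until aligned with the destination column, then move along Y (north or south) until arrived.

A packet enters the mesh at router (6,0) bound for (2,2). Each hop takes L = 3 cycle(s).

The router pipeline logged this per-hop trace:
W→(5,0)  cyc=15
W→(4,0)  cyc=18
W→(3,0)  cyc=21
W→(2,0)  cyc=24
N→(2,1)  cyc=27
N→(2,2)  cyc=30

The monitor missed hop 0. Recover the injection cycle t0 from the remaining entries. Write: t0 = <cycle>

t0 = 12

At hop 1 the cycle is 15; in general cyc_k = t0 + kL.
t0 = cyc[1] − L = 15 − 3 = 12.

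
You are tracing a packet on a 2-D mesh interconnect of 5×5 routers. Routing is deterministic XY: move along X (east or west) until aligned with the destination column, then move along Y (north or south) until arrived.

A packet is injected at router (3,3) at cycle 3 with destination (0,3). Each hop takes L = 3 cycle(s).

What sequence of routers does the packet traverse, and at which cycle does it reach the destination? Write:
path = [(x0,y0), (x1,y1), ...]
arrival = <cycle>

#0 — 3,3 | c3
#1 — 2,3 | c6 | W
#2 — 1,3 | c9 | W
#3 — 0,3 | c12 | W

path = [(3,3), (2,3), (1,3), (0,3)]
arrival = 12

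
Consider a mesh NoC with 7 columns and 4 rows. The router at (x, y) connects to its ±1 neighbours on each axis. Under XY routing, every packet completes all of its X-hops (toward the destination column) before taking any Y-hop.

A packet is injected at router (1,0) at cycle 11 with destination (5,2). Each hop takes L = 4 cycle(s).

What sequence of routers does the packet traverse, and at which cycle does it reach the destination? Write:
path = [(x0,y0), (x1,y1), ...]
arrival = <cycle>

hop 0: (1,0) @ cyc 11
hop 1: (2,0) @ cyc 15  [E]
hop 2: (3,0) @ cyc 19  [E]
hop 3: (4,0) @ cyc 23  [E]
hop 4: (5,0) @ cyc 27  [E]
hop 5: (5,1) @ cyc 31  [N]
hop 6: (5,2) @ cyc 35  [N]

path = [(1,0), (2,0), (3,0), (4,0), (5,0), (5,1), (5,2)]
arrival = 35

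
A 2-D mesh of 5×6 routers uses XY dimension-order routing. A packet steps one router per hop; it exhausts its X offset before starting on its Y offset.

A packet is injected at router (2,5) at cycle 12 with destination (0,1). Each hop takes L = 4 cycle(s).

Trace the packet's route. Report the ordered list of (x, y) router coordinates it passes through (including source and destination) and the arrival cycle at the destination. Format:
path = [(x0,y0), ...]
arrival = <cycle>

path = [(2,5), (1,5), (0,5), (0,4), (0,3), (0,2), (0,1)]
arrival = 36

  0. router=(2,5) cycle=12 (inject)
  1. router=(1,5) cycle=16 dir=W
  2. router=(0,5) cycle=20 dir=W
  3. router=(0,4) cycle=24 dir=S
  4. router=(0,3) cycle=28 dir=S
  5. router=(0,2) cycle=32 dir=S
  6. router=(0,1) cycle=36 dir=S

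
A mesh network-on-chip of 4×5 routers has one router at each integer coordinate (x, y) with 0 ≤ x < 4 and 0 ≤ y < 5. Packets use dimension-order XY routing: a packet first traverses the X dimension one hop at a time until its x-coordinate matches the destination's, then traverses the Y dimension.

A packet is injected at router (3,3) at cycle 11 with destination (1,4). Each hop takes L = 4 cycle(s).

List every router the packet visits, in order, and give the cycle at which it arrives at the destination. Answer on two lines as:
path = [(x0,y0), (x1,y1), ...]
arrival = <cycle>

#0 — 3,3 | c11
#1 — 2,3 | c15 | W
#2 — 1,3 | c19 | W
#3 — 1,4 | c23 | N

path = [(3,3), (2,3), (1,3), (1,4)]
arrival = 23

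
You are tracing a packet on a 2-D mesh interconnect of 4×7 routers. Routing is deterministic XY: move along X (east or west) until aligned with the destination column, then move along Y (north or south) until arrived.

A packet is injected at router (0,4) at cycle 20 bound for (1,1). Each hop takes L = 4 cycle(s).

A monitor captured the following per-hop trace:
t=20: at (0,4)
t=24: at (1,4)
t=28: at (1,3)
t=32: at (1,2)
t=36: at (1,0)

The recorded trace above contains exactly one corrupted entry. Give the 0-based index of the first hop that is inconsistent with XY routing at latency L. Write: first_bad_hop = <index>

first_bad_hop = 4

[1] (+1,+0) / 4c ⇒ ok
[2] (+0,-1) / 4c ⇒ ok
[3] (+0,-1) / 4c ⇒ ok
[4] (+0,-2) / 4c ⇒ BAD: non-unit step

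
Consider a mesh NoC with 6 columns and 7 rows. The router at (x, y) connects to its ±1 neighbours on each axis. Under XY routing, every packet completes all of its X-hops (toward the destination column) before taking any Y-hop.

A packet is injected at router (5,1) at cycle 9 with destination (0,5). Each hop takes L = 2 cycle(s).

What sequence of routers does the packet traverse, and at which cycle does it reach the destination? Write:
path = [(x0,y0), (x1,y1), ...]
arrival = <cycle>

[0] x=5 y=1 t=9
[1] x=4 y=1 t=11 →W
[2] x=3 y=1 t=13 →W
[3] x=2 y=1 t=15 →W
[4] x=1 y=1 t=17 →W
[5] x=0 y=1 t=19 →W
[6] x=0 y=2 t=21 →N
[7] x=0 y=3 t=23 →N
[8] x=0 y=4 t=25 →N
[9] x=0 y=5 t=27 →N

path = [(5,1), (4,1), (3,1), (2,1), (1,1), (0,1), (0,2), (0,3), (0,4), (0,5)]
arrival = 27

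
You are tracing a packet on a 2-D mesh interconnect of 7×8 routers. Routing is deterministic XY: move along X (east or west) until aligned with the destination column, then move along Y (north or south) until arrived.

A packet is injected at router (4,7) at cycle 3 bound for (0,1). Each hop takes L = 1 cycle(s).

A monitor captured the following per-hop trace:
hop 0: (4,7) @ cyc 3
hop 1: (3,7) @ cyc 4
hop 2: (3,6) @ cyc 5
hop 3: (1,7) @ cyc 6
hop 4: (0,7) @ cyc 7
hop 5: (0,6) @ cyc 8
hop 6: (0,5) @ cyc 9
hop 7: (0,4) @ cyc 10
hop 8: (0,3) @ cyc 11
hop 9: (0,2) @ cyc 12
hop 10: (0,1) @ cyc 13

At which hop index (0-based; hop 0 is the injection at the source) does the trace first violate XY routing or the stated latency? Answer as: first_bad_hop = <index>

first_bad_hop = 2

check 1→ d=(-1,0) cyc+1: ok
check 2→ d=(0,-1) cyc+1: BAD: Y-move but x=3≠0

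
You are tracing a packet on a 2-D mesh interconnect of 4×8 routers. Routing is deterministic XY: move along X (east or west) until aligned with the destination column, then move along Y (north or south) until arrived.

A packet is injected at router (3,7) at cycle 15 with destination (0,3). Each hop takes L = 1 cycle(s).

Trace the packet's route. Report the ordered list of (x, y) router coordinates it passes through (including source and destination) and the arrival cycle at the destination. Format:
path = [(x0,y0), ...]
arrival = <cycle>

path = [(3,7), (2,7), (1,7), (0,7), (0,6), (0,5), (0,4), (0,3)]
arrival = 22

src (3,7)  cyc=15
W→(2,7)  cyc=16
W→(1,7)  cyc=17
W→(0,7)  cyc=18
S→(0,6)  cyc=19
S→(0,5)  cyc=20
S→(0,4)  cyc=21
S→(0,3)  cyc=22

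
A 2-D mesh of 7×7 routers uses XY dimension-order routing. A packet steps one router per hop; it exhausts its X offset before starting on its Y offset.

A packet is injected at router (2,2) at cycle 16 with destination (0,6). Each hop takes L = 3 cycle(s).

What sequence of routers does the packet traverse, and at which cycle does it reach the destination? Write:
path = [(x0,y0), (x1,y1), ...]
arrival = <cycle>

  0. router=(2,2) cycle=16 (inject)
  1. router=(1,2) cycle=19 dir=W
  2. router=(0,2) cycle=22 dir=W
  3. router=(0,3) cycle=25 dir=N
  4. router=(0,4) cycle=28 dir=N
  5. router=(0,5) cycle=31 dir=N
  6. router=(0,6) cycle=34 dir=N

path = [(2,2), (1,2), (0,2), (0,3), (0,4), (0,5), (0,6)]
arrival = 34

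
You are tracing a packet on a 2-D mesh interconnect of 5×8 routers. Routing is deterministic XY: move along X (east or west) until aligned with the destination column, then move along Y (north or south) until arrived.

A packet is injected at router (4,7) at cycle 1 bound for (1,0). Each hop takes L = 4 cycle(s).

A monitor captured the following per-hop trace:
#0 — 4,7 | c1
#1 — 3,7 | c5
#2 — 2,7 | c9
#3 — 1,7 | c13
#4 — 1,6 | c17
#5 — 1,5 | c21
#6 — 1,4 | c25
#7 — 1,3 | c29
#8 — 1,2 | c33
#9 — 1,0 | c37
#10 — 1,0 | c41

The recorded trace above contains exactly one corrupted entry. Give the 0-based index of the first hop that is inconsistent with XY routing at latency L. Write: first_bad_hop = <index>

  1: Δx=-1 Δy=+0 Δt=4 [ok]
  2: Δx=-1 Δy=+0 Δt=4 [ok]
  3: Δx=-1 Δy=+0 Δt=4 [ok]
  4: Δx=+0 Δy=-1 Δt=4 [ok]
  5: Δx=+0 Δy=-1 Δt=4 [ok]
  6: Δx=+0 Δy=-1 Δt=4 [ok]
  7: Δx=+0 Δy=-1 Δt=4 [ok]
  8: Δx=+0 Δy=-1 Δt=4 [ok]
  9: Δx=+0 Δy=-2 Δt=4 [BAD: non-unit step]

first_bad_hop = 9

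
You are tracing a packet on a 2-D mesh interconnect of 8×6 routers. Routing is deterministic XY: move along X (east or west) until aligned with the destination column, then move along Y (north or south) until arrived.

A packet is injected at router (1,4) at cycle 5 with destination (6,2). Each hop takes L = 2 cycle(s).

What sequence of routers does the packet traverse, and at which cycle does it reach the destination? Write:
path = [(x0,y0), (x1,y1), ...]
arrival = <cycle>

path = [(1,4), (2,4), (3,4), (4,4), (5,4), (6,4), (6,3), (6,2)]
arrival = 19

[0] x=1 y=4 t=5
[1] x=2 y=4 t=7 →E
[2] x=3 y=4 t=9 →E
[3] x=4 y=4 t=11 →E
[4] x=5 y=4 t=13 →E
[5] x=6 y=4 t=15 →E
[6] x=6 y=3 t=17 →S
[7] x=6 y=2 t=19 →S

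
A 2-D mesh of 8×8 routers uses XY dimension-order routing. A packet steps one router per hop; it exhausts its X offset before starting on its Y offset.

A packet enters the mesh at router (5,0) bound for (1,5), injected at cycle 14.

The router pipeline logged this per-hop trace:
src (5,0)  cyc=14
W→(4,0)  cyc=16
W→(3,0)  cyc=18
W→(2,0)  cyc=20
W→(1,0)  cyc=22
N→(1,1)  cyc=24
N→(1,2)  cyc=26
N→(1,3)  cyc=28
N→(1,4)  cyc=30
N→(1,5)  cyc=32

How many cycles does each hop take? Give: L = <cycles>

L = 2

From hop 0 (14) to hop 1 (16): +2 cycles.
One hop costs L cycles, so L = 2.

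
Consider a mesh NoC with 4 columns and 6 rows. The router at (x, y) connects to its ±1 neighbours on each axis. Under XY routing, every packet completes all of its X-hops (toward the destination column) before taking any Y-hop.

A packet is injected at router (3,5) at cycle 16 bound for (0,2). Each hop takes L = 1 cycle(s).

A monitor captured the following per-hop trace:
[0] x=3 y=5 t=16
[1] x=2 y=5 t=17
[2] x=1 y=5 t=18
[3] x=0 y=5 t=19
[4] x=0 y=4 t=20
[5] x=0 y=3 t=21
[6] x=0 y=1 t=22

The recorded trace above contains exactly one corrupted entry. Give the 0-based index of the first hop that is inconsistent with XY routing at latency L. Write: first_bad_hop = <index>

first_bad_hop = 6

check 1→ d=(-1,0) cyc+1: ok
check 2→ d=(-1,0) cyc+1: ok
check 3→ d=(-1,0) cyc+1: ok
check 4→ d=(0,-1) cyc+1: ok
check 5→ d=(0,-1) cyc+1: ok
check 6→ d=(0,-2) cyc+1: BAD: non-unit step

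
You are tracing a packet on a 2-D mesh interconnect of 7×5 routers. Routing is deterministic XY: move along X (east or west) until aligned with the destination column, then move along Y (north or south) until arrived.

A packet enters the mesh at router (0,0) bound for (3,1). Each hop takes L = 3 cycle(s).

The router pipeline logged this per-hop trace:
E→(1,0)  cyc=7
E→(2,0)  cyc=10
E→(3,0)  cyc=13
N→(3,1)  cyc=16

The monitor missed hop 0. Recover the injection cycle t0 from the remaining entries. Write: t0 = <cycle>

Hop 1 reached at cycle 7; hop k is at t0 + k·L.
t0 = cyc[1] − L = 7 − 3 = 4.

t0 = 4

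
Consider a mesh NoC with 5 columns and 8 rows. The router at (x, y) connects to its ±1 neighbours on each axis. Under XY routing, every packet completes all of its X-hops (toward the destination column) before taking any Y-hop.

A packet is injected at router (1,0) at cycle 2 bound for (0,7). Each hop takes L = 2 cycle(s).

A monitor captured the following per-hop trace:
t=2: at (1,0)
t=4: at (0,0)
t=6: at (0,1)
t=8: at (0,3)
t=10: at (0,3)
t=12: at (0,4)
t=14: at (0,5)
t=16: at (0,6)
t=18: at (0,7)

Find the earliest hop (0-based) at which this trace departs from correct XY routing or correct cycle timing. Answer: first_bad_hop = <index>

first_bad_hop = 3

  1: Δx=-1 Δy=+0 Δt=2 [ok]
  2: Δx=+0 Δy=+1 Δt=2 [ok]
  3: Δx=+0 Δy=+2 Δt=2 [BAD: non-unit step]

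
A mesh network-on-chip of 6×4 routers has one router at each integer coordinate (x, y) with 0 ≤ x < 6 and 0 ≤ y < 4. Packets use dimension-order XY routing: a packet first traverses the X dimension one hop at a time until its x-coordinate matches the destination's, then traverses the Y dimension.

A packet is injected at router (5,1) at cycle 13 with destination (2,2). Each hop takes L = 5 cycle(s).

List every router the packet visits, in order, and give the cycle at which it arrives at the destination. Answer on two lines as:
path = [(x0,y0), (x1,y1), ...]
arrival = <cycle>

path = [(5,1), (4,1), (3,1), (2,1), (2,2)]
arrival = 33

#0 — 5,1 | c13
#1 — 4,1 | c18 | W
#2 — 3,1 | c23 | W
#3 — 2,1 | c28 | W
#4 — 2,2 | c33 | N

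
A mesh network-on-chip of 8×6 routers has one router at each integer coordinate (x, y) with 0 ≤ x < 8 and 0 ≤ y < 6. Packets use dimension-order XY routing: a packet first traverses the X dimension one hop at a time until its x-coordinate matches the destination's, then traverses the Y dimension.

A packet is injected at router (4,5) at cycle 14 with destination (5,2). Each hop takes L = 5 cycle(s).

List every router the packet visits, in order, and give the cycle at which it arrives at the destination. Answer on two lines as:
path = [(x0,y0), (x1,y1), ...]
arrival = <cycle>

path = [(4,5), (5,5), (5,4), (5,3), (5,2)]
arrival = 34

t=14: at (4,5)
t=19: at (5,5) after E
t=24: at (5,4) after S
t=29: at (5,3) after S
t=34: at (5,2) after S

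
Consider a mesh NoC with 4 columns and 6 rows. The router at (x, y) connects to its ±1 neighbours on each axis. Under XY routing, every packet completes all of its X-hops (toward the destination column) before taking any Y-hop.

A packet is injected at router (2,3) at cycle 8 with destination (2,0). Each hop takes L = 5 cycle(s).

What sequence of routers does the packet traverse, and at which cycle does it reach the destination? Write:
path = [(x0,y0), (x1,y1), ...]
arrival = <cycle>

path = [(2,3), (2,2), (2,1), (2,0)]
arrival = 23

[0] x=2 y=3 t=8
[1] x=2 y=2 t=13 →S
[2] x=2 y=1 t=18 →S
[3] x=2 y=0 t=23 →S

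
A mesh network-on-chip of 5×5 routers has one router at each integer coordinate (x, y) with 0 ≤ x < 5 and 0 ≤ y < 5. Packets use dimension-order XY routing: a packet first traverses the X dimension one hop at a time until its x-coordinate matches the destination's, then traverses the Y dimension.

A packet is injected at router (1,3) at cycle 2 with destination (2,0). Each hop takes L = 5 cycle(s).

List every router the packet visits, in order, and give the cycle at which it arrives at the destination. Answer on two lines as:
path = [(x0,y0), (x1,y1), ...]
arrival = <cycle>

path = [(1,3), (2,3), (2,2), (2,1), (2,0)]
arrival = 22

[0] x=1 y=3 t=2
[1] x=2 y=3 t=7 →E
[2] x=2 y=2 t=12 →S
[3] x=2 y=1 t=17 →S
[4] x=2 y=0 t=22 →S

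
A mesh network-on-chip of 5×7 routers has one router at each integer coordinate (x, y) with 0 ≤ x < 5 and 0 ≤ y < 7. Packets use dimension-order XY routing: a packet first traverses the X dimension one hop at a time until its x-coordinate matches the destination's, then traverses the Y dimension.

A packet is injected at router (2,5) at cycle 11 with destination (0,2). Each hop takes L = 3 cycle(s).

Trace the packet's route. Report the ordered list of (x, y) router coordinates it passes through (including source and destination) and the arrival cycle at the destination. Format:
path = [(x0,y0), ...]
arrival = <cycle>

path = [(2,5), (1,5), (0,5), (0,4), (0,3), (0,2)]
arrival = 26

hop 0: (2,5) @ cyc 11
hop 1: (1,5) @ cyc 14  [W]
hop 2: (0,5) @ cyc 17  [W]
hop 3: (0,4) @ cyc 20  [S]
hop 4: (0,3) @ cyc 23  [S]
hop 5: (0,2) @ cyc 26  [S]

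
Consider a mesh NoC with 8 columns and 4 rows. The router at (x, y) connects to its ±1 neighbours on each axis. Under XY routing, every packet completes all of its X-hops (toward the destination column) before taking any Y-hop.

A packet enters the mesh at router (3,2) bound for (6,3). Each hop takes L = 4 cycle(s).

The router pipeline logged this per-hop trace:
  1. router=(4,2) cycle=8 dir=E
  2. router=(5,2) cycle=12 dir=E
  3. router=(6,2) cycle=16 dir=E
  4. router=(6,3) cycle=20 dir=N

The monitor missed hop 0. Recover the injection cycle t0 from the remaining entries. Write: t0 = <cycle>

t0 = 4

cyc[1] = 8 and cyc[k] = t0 + k·L for every k.
Subtract one hop: t0 = 8 − 4 = 4.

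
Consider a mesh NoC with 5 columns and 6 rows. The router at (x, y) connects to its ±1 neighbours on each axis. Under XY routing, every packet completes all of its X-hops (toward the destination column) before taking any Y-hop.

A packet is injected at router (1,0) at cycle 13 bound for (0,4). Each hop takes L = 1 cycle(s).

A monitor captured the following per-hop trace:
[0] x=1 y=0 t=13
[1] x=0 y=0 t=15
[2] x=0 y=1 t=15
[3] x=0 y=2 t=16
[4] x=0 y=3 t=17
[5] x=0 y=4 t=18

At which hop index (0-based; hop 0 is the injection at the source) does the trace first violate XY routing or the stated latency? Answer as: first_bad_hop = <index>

hop 1: step (-1,+0), +2 cyc — BAD: Δcyc=2≠L

first_bad_hop = 1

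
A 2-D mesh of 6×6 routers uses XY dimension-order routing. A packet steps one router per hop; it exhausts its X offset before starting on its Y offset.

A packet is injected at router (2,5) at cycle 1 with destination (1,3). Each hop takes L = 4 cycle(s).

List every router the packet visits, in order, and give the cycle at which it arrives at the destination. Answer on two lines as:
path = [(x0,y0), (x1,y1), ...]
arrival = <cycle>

path = [(2,5), (1,5), (1,4), (1,3)]
arrival = 13

hop 0: (2,5) @ cyc 1
hop 1: (1,5) @ cyc 5  [W]
hop 2: (1,4) @ cyc 9  [S]
hop 3: (1,3) @ cyc 13  [S]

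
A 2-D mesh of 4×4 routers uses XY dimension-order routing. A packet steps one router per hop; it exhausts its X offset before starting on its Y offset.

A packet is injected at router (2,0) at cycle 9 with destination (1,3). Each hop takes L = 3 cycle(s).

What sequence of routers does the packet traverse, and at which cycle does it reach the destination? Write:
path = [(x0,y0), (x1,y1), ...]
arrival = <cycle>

  0. router=(2,0) cycle=9 (inject)
  1. router=(1,0) cycle=12 dir=W
  2. router=(1,1) cycle=15 dir=N
  3. router=(1,2) cycle=18 dir=N
  4. router=(1,3) cycle=21 dir=N

path = [(2,0), (1,0), (1,1), (1,2), (1,3)]
arrival = 21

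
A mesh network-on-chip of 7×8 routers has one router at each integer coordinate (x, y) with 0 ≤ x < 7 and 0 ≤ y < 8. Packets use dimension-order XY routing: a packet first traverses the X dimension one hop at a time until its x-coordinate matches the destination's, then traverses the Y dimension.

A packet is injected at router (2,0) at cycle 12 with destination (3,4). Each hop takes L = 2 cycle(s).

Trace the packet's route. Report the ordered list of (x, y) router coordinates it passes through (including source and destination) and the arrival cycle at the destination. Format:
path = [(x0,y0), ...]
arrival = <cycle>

path = [(2,0), (3,0), (3,1), (3,2), (3,3), (3,4)]
arrival = 22

hop 0: (2,0) @ cyc 12
hop 1: (3,0) @ cyc 14  [E]
hop 2: (3,1) @ cyc 16  [N]
hop 3: (3,2) @ cyc 18  [N]
hop 4: (3,3) @ cyc 20  [N]
hop 5: (3,4) @ cyc 22  [N]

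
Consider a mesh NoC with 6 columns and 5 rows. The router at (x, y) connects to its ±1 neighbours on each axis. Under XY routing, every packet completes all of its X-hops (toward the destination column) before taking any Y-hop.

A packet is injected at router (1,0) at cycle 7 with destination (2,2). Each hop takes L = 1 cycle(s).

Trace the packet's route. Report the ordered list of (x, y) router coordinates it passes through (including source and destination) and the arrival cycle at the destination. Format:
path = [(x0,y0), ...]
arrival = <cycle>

[0] x=1 y=0 t=7
[1] x=2 y=0 t=8 →E
[2] x=2 y=1 t=9 →N
[3] x=2 y=2 t=10 →N

path = [(1,0), (2,0), (2,1), (2,2)]
arrival = 10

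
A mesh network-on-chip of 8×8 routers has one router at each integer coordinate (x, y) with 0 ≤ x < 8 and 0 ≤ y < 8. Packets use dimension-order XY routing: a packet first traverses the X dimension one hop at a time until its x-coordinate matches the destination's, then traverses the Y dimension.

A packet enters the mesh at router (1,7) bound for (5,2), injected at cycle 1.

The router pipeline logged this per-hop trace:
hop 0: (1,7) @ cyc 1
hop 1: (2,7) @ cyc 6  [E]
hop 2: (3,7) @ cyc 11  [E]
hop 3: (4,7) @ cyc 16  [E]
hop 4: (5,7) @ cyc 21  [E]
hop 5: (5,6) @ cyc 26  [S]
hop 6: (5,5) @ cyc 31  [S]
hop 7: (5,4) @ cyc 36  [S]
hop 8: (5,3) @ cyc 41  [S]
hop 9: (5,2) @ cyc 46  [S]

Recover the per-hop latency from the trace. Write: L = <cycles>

L = 5

From hop 0 (1) to hop 1 (6): +5 cycles.
That increment is L by definition: L = 5.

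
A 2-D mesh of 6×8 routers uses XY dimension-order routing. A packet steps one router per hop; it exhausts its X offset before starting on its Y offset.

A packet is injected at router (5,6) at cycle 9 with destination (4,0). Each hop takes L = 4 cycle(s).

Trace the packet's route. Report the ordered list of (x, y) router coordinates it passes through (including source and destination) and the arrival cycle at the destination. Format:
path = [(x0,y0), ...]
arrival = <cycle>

[0] x=5 y=6 t=9
[1] x=4 y=6 t=13 →W
[2] x=4 y=5 t=17 →S
[3] x=4 y=4 t=21 →S
[4] x=4 y=3 t=25 →S
[5] x=4 y=2 t=29 →S
[6] x=4 y=1 t=33 →S
[7] x=4 y=0 t=37 →S

path = [(5,6), (4,6), (4,5), (4,4), (4,3), (4,2), (4,1), (4,0)]
arrival = 37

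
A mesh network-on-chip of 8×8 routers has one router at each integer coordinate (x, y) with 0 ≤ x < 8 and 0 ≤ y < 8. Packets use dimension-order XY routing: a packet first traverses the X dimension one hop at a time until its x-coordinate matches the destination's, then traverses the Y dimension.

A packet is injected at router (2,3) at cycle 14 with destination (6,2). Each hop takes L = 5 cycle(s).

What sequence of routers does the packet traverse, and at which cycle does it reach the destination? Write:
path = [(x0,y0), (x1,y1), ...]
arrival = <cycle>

path = [(2,3), (3,3), (4,3), (5,3), (6,3), (6,2)]
arrival = 39

#0 — 2,3 | c14
#1 — 3,3 | c19 | E
#2 — 4,3 | c24 | E
#3 — 5,3 | c29 | E
#4 — 6,3 | c34 | E
#5 — 6,2 | c39 | S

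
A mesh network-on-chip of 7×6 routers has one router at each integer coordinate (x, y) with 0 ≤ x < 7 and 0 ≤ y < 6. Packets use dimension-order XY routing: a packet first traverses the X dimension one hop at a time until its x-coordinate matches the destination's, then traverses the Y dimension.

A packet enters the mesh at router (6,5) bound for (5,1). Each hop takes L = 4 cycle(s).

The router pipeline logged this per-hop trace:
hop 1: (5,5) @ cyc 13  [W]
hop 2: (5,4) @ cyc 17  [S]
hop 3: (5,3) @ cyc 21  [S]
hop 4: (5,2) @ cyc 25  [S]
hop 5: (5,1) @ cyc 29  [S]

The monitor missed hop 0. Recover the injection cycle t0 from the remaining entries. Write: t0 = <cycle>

The first recorded entry is hop 1 at cycle 13.
Subtract one hop: t0 = 13 − 4 = 9.

t0 = 9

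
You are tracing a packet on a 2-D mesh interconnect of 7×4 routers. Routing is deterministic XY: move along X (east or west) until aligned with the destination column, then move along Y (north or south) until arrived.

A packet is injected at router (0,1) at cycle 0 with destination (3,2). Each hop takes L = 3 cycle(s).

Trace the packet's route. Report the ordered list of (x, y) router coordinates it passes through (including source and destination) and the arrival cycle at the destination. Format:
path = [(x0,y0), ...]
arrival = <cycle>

t=0: at (0,1)
t=3: at (1,1) after E
t=6: at (2,1) after E
t=9: at (3,1) after E
t=12: at (3,2) after N

path = [(0,1), (1,1), (2,1), (3,1), (3,2)]
arrival = 12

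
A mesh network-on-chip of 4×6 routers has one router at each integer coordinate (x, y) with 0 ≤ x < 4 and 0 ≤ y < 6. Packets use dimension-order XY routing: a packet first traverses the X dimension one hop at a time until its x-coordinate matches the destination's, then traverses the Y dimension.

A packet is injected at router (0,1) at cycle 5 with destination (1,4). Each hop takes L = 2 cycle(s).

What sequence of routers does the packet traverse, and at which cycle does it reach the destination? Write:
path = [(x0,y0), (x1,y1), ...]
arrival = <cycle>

[0] x=0 y=1 t=5
[1] x=1 y=1 t=7 →E
[2] x=1 y=2 t=9 →N
[3] x=1 y=3 t=11 →N
[4] x=1 y=4 t=13 →N

path = [(0,1), (1,1), (1,2), (1,3), (1,4)]
arrival = 13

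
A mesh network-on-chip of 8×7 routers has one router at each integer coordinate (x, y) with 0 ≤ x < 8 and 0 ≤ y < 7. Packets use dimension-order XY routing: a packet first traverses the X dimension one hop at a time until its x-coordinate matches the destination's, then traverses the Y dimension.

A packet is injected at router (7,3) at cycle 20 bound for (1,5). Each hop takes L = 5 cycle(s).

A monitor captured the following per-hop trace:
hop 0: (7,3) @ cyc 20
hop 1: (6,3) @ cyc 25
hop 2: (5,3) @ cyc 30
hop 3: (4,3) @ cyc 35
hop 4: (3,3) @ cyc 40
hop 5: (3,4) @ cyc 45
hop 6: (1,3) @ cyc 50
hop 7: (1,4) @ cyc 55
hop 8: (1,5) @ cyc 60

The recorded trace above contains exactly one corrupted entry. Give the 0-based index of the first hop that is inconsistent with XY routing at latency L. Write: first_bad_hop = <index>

  1: Δx=-1 Δy=+0 Δt=5 [ok]
  2: Δx=-1 Δy=+0 Δt=5 [ok]
  3: Δx=-1 Δy=+0 Δt=5 [ok]
  4: Δx=-1 Δy=+0 Δt=5 [ok]
  5: Δx=+0 Δy=+1 Δt=5 [BAD: Y-move but x=3≠1]

first_bad_hop = 5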